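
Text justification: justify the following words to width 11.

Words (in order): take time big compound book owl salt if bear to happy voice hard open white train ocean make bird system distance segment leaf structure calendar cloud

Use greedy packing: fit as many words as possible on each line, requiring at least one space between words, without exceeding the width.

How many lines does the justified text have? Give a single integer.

Line 1: ['take', 'time'] (min_width=9, slack=2)
Line 2: ['big'] (min_width=3, slack=8)
Line 3: ['compound'] (min_width=8, slack=3)
Line 4: ['book', 'owl'] (min_width=8, slack=3)
Line 5: ['salt', 'if'] (min_width=7, slack=4)
Line 6: ['bear', 'to'] (min_width=7, slack=4)
Line 7: ['happy', 'voice'] (min_width=11, slack=0)
Line 8: ['hard', 'open'] (min_width=9, slack=2)
Line 9: ['white', 'train'] (min_width=11, slack=0)
Line 10: ['ocean', 'make'] (min_width=10, slack=1)
Line 11: ['bird', 'system'] (min_width=11, slack=0)
Line 12: ['distance'] (min_width=8, slack=3)
Line 13: ['segment'] (min_width=7, slack=4)
Line 14: ['leaf'] (min_width=4, slack=7)
Line 15: ['structure'] (min_width=9, slack=2)
Line 16: ['calendar'] (min_width=8, slack=3)
Line 17: ['cloud'] (min_width=5, slack=6)
Total lines: 17

Answer: 17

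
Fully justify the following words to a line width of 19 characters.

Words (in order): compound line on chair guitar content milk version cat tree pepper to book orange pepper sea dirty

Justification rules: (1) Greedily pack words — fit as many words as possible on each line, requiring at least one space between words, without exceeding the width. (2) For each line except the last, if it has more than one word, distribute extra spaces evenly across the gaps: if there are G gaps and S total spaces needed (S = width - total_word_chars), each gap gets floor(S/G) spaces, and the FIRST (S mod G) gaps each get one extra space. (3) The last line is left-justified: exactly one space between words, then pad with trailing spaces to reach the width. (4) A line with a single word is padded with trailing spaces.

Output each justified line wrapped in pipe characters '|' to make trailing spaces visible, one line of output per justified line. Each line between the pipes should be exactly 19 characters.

Answer: |compound   line  on|
|chair        guitar|
|content        milk|
|version   cat  tree|
|pepper    to   book|
|orange  pepper  sea|
|dirty              |

Derivation:
Line 1: ['compound', 'line', 'on'] (min_width=16, slack=3)
Line 2: ['chair', 'guitar'] (min_width=12, slack=7)
Line 3: ['content', 'milk'] (min_width=12, slack=7)
Line 4: ['version', 'cat', 'tree'] (min_width=16, slack=3)
Line 5: ['pepper', 'to', 'book'] (min_width=14, slack=5)
Line 6: ['orange', 'pepper', 'sea'] (min_width=17, slack=2)
Line 7: ['dirty'] (min_width=5, slack=14)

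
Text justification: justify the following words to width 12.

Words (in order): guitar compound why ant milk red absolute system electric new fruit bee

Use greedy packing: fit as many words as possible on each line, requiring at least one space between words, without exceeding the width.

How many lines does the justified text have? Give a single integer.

Line 1: ['guitar'] (min_width=6, slack=6)
Line 2: ['compound', 'why'] (min_width=12, slack=0)
Line 3: ['ant', 'milk', 'red'] (min_width=12, slack=0)
Line 4: ['absolute'] (min_width=8, slack=4)
Line 5: ['system'] (min_width=6, slack=6)
Line 6: ['electric', 'new'] (min_width=12, slack=0)
Line 7: ['fruit', 'bee'] (min_width=9, slack=3)
Total lines: 7

Answer: 7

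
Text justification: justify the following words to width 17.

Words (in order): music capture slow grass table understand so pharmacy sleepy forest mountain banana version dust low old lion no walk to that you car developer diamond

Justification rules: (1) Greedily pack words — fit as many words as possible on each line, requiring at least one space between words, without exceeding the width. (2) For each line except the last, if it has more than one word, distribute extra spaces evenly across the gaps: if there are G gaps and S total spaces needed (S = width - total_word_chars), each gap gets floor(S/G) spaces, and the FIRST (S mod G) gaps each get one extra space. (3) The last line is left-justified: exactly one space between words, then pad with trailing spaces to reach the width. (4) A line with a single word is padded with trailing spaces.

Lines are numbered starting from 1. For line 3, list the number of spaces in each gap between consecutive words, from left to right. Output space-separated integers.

Line 1: ['music', 'capture'] (min_width=13, slack=4)
Line 2: ['slow', 'grass', 'table'] (min_width=16, slack=1)
Line 3: ['understand', 'so'] (min_width=13, slack=4)
Line 4: ['pharmacy', 'sleepy'] (min_width=15, slack=2)
Line 5: ['forest', 'mountain'] (min_width=15, slack=2)
Line 6: ['banana', 'version'] (min_width=14, slack=3)
Line 7: ['dust', 'low', 'old', 'lion'] (min_width=17, slack=0)
Line 8: ['no', 'walk', 'to', 'that'] (min_width=15, slack=2)
Line 9: ['you', 'car', 'developer'] (min_width=17, slack=0)
Line 10: ['diamond'] (min_width=7, slack=10)

Answer: 5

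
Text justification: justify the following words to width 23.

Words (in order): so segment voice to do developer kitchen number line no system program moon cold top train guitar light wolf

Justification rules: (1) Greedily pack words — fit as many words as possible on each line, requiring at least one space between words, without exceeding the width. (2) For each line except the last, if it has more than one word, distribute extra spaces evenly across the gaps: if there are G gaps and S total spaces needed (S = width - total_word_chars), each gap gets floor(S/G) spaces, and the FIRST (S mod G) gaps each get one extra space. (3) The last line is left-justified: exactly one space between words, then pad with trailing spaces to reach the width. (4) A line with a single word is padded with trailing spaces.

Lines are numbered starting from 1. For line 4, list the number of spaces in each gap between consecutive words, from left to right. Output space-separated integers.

Answer: 2 2 1

Derivation:
Line 1: ['so', 'segment', 'voice', 'to', 'do'] (min_width=22, slack=1)
Line 2: ['developer', 'kitchen'] (min_width=17, slack=6)
Line 3: ['number', 'line', 'no', 'system'] (min_width=21, slack=2)
Line 4: ['program', 'moon', 'cold', 'top'] (min_width=21, slack=2)
Line 5: ['train', 'guitar', 'light', 'wolf'] (min_width=23, slack=0)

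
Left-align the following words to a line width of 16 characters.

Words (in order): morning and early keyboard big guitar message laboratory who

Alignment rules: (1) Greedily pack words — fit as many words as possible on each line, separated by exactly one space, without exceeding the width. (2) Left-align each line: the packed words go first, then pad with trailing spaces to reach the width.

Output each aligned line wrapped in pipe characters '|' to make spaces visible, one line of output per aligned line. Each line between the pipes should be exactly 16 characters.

Line 1: ['morning', 'and'] (min_width=11, slack=5)
Line 2: ['early', 'keyboard'] (min_width=14, slack=2)
Line 3: ['big', 'guitar'] (min_width=10, slack=6)
Line 4: ['message'] (min_width=7, slack=9)
Line 5: ['laboratory', 'who'] (min_width=14, slack=2)

Answer: |morning and     |
|early keyboard  |
|big guitar      |
|message         |
|laboratory who  |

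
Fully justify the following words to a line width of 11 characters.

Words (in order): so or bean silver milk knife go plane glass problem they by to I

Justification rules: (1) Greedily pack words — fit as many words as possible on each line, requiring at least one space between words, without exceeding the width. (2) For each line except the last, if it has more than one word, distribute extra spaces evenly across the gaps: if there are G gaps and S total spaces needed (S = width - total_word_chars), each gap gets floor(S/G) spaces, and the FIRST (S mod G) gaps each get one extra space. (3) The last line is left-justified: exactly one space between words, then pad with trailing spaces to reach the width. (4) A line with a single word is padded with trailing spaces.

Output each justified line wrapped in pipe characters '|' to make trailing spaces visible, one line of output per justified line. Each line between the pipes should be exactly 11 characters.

Answer: |so  or bean|
|silver milk|
|knife    go|
|plane glass|
|problem    |
|they  by to|
|I          |

Derivation:
Line 1: ['so', 'or', 'bean'] (min_width=10, slack=1)
Line 2: ['silver', 'milk'] (min_width=11, slack=0)
Line 3: ['knife', 'go'] (min_width=8, slack=3)
Line 4: ['plane', 'glass'] (min_width=11, slack=0)
Line 5: ['problem'] (min_width=7, slack=4)
Line 6: ['they', 'by', 'to'] (min_width=10, slack=1)
Line 7: ['I'] (min_width=1, slack=10)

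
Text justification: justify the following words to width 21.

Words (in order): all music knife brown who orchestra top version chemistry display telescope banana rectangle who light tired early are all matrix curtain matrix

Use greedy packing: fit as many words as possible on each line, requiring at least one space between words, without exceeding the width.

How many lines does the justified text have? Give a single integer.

Line 1: ['all', 'music', 'knife', 'brown'] (min_width=21, slack=0)
Line 2: ['who', 'orchestra', 'top'] (min_width=17, slack=4)
Line 3: ['version', 'chemistry'] (min_width=17, slack=4)
Line 4: ['display', 'telescope'] (min_width=17, slack=4)
Line 5: ['banana', 'rectangle', 'who'] (min_width=20, slack=1)
Line 6: ['light', 'tired', 'early', 'are'] (min_width=21, slack=0)
Line 7: ['all', 'matrix', 'curtain'] (min_width=18, slack=3)
Line 8: ['matrix'] (min_width=6, slack=15)
Total lines: 8

Answer: 8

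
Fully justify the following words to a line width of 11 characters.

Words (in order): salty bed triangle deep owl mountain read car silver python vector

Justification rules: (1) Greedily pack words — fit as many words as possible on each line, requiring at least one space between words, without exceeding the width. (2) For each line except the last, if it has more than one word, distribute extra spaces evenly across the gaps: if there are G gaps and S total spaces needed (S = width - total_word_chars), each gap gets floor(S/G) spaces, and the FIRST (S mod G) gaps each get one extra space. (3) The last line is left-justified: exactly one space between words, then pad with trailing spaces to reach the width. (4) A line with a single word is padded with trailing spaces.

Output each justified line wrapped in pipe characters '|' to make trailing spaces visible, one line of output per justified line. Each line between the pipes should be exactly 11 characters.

Answer: |salty   bed|
|triangle   |
|deep    owl|
|mountain   |
|read    car|
|silver     |
|python     |
|vector     |

Derivation:
Line 1: ['salty', 'bed'] (min_width=9, slack=2)
Line 2: ['triangle'] (min_width=8, slack=3)
Line 3: ['deep', 'owl'] (min_width=8, slack=3)
Line 4: ['mountain'] (min_width=8, slack=3)
Line 5: ['read', 'car'] (min_width=8, slack=3)
Line 6: ['silver'] (min_width=6, slack=5)
Line 7: ['python'] (min_width=6, slack=5)
Line 8: ['vector'] (min_width=6, slack=5)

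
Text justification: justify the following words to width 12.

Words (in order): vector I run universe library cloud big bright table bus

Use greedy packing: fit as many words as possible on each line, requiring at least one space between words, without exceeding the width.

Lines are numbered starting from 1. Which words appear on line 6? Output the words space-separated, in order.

Line 1: ['vector', 'I', 'run'] (min_width=12, slack=0)
Line 2: ['universe'] (min_width=8, slack=4)
Line 3: ['library'] (min_width=7, slack=5)
Line 4: ['cloud', 'big'] (min_width=9, slack=3)
Line 5: ['bright', 'table'] (min_width=12, slack=0)
Line 6: ['bus'] (min_width=3, slack=9)

Answer: bus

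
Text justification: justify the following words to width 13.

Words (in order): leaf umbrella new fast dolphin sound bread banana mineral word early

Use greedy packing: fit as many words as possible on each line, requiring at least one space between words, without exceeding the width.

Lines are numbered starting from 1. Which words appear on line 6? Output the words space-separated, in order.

Line 1: ['leaf', 'umbrella'] (min_width=13, slack=0)
Line 2: ['new', 'fast'] (min_width=8, slack=5)
Line 3: ['dolphin', 'sound'] (min_width=13, slack=0)
Line 4: ['bread', 'banana'] (min_width=12, slack=1)
Line 5: ['mineral', 'word'] (min_width=12, slack=1)
Line 6: ['early'] (min_width=5, slack=8)

Answer: early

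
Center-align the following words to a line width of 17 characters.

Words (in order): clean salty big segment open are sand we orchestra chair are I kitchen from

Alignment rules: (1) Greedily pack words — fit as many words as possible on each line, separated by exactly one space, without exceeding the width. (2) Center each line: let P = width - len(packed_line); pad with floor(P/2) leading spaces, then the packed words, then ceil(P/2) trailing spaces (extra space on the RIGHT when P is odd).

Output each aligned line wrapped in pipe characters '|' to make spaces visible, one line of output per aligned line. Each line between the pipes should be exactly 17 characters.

Line 1: ['clean', 'salty', 'big'] (min_width=15, slack=2)
Line 2: ['segment', 'open', 'are'] (min_width=16, slack=1)
Line 3: ['sand', 'we', 'orchestra'] (min_width=17, slack=0)
Line 4: ['chair', 'are', 'I'] (min_width=11, slack=6)
Line 5: ['kitchen', 'from'] (min_width=12, slack=5)

Answer: | clean salty big |
|segment open are |
|sand we orchestra|
|   chair are I   |
|  kitchen from   |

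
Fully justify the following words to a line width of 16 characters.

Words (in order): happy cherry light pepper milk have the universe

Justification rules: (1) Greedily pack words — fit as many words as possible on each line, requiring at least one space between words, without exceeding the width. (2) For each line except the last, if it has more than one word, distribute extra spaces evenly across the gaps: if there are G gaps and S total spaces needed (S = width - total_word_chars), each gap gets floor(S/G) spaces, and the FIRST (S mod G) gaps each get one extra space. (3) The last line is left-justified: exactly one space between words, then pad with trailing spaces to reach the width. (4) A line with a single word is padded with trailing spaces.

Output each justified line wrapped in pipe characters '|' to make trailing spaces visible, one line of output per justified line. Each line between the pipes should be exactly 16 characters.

Line 1: ['happy', 'cherry'] (min_width=12, slack=4)
Line 2: ['light', 'pepper'] (min_width=12, slack=4)
Line 3: ['milk', 'have', 'the'] (min_width=13, slack=3)
Line 4: ['universe'] (min_width=8, slack=8)

Answer: |happy     cherry|
|light     pepper|
|milk   have  the|
|universe        |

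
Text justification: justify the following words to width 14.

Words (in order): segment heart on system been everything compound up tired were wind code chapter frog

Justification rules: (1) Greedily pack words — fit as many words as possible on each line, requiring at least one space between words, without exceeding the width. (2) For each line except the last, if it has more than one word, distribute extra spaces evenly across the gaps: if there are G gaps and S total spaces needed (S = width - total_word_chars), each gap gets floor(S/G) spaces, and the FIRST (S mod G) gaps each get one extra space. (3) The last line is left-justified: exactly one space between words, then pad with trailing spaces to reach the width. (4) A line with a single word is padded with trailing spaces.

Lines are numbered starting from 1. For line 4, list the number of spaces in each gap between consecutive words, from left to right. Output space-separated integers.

Answer: 4

Derivation:
Line 1: ['segment', 'heart'] (min_width=13, slack=1)
Line 2: ['on', 'system', 'been'] (min_width=14, slack=0)
Line 3: ['everything'] (min_width=10, slack=4)
Line 4: ['compound', 'up'] (min_width=11, slack=3)
Line 5: ['tired', 'were'] (min_width=10, slack=4)
Line 6: ['wind', 'code'] (min_width=9, slack=5)
Line 7: ['chapter', 'frog'] (min_width=12, slack=2)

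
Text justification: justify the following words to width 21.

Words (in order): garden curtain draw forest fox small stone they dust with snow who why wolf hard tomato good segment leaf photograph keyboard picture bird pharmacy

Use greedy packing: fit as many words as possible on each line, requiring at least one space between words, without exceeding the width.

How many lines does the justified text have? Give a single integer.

Line 1: ['garden', 'curtain', 'draw'] (min_width=19, slack=2)
Line 2: ['forest', 'fox', 'small'] (min_width=16, slack=5)
Line 3: ['stone', 'they', 'dust', 'with'] (min_width=20, slack=1)
Line 4: ['snow', 'who', 'why', 'wolf'] (min_width=17, slack=4)
Line 5: ['hard', 'tomato', 'good'] (min_width=16, slack=5)
Line 6: ['segment', 'leaf'] (min_width=12, slack=9)
Line 7: ['photograph', 'keyboard'] (min_width=19, slack=2)
Line 8: ['picture', 'bird', 'pharmacy'] (min_width=21, slack=0)
Total lines: 8

Answer: 8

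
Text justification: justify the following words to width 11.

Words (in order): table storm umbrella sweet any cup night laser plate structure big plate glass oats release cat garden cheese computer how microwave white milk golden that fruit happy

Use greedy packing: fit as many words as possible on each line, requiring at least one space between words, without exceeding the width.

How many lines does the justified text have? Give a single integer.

Line 1: ['table', 'storm'] (min_width=11, slack=0)
Line 2: ['umbrella'] (min_width=8, slack=3)
Line 3: ['sweet', 'any'] (min_width=9, slack=2)
Line 4: ['cup', 'night'] (min_width=9, slack=2)
Line 5: ['laser', 'plate'] (min_width=11, slack=0)
Line 6: ['structure'] (min_width=9, slack=2)
Line 7: ['big', 'plate'] (min_width=9, slack=2)
Line 8: ['glass', 'oats'] (min_width=10, slack=1)
Line 9: ['release', 'cat'] (min_width=11, slack=0)
Line 10: ['garden'] (min_width=6, slack=5)
Line 11: ['cheese'] (min_width=6, slack=5)
Line 12: ['computer'] (min_width=8, slack=3)
Line 13: ['how'] (min_width=3, slack=8)
Line 14: ['microwave'] (min_width=9, slack=2)
Line 15: ['white', 'milk'] (min_width=10, slack=1)
Line 16: ['golden', 'that'] (min_width=11, slack=0)
Line 17: ['fruit', 'happy'] (min_width=11, slack=0)
Total lines: 17

Answer: 17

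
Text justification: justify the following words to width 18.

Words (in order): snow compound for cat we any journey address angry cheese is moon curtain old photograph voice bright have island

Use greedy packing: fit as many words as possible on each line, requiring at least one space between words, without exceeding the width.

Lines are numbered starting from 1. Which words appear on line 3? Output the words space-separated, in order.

Answer: address angry

Derivation:
Line 1: ['snow', 'compound', 'for'] (min_width=17, slack=1)
Line 2: ['cat', 'we', 'any', 'journey'] (min_width=18, slack=0)
Line 3: ['address', 'angry'] (min_width=13, slack=5)
Line 4: ['cheese', 'is', 'moon'] (min_width=14, slack=4)
Line 5: ['curtain', 'old'] (min_width=11, slack=7)
Line 6: ['photograph', 'voice'] (min_width=16, slack=2)
Line 7: ['bright', 'have', 'island'] (min_width=18, slack=0)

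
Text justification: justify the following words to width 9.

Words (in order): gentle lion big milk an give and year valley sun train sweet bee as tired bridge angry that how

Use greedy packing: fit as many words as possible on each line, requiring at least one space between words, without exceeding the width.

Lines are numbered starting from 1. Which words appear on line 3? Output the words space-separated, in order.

Answer: milk an

Derivation:
Line 1: ['gentle'] (min_width=6, slack=3)
Line 2: ['lion', 'big'] (min_width=8, slack=1)
Line 3: ['milk', 'an'] (min_width=7, slack=2)
Line 4: ['give', 'and'] (min_width=8, slack=1)
Line 5: ['year'] (min_width=4, slack=5)
Line 6: ['valley'] (min_width=6, slack=3)
Line 7: ['sun', 'train'] (min_width=9, slack=0)
Line 8: ['sweet', 'bee'] (min_width=9, slack=0)
Line 9: ['as', 'tired'] (min_width=8, slack=1)
Line 10: ['bridge'] (min_width=6, slack=3)
Line 11: ['angry'] (min_width=5, slack=4)
Line 12: ['that', 'how'] (min_width=8, slack=1)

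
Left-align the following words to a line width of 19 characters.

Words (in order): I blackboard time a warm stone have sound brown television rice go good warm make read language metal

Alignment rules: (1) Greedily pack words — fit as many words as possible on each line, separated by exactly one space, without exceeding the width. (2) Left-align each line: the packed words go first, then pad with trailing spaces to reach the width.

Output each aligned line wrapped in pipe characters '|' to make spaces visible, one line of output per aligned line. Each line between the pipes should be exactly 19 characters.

Line 1: ['I', 'blackboard', 'time', 'a'] (min_width=19, slack=0)
Line 2: ['warm', 'stone', 'have'] (min_width=15, slack=4)
Line 3: ['sound', 'brown'] (min_width=11, slack=8)
Line 4: ['television', 'rice', 'go'] (min_width=18, slack=1)
Line 5: ['good', 'warm', 'make', 'read'] (min_width=19, slack=0)
Line 6: ['language', 'metal'] (min_width=14, slack=5)

Answer: |I blackboard time a|
|warm stone have    |
|sound brown        |
|television rice go |
|good warm make read|
|language metal     |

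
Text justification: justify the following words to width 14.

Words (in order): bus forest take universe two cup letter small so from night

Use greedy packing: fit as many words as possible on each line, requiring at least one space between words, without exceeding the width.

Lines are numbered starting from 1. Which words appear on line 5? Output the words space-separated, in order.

Answer: night

Derivation:
Line 1: ['bus', 'forest'] (min_width=10, slack=4)
Line 2: ['take', 'universe'] (min_width=13, slack=1)
Line 3: ['two', 'cup', 'letter'] (min_width=14, slack=0)
Line 4: ['small', 'so', 'from'] (min_width=13, slack=1)
Line 5: ['night'] (min_width=5, slack=9)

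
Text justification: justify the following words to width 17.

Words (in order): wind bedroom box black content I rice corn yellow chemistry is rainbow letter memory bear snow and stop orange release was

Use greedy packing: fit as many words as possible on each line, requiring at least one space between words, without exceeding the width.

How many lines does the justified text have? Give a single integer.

Line 1: ['wind', 'bedroom', 'box'] (min_width=16, slack=1)
Line 2: ['black', 'content', 'I'] (min_width=15, slack=2)
Line 3: ['rice', 'corn', 'yellow'] (min_width=16, slack=1)
Line 4: ['chemistry', 'is'] (min_width=12, slack=5)
Line 5: ['rainbow', 'letter'] (min_width=14, slack=3)
Line 6: ['memory', 'bear', 'snow'] (min_width=16, slack=1)
Line 7: ['and', 'stop', 'orange'] (min_width=15, slack=2)
Line 8: ['release', 'was'] (min_width=11, slack=6)
Total lines: 8

Answer: 8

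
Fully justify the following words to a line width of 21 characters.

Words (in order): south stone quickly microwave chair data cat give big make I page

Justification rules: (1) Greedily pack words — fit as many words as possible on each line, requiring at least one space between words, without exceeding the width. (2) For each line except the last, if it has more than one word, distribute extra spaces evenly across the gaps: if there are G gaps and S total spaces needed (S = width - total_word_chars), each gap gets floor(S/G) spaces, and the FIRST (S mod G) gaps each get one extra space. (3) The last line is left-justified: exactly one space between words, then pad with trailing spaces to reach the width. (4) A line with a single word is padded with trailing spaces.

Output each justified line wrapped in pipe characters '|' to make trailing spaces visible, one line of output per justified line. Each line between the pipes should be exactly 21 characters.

Line 1: ['south', 'stone', 'quickly'] (min_width=19, slack=2)
Line 2: ['microwave', 'chair', 'data'] (min_width=20, slack=1)
Line 3: ['cat', 'give', 'big', 'make', 'I'] (min_width=19, slack=2)
Line 4: ['page'] (min_width=4, slack=17)

Answer: |south  stone  quickly|
|microwave  chair data|
|cat  give  big make I|
|page                 |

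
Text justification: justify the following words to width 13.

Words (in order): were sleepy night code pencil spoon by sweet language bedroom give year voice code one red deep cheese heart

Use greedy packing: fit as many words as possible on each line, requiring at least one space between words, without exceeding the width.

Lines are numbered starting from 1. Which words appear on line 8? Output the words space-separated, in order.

Answer: code one red

Derivation:
Line 1: ['were', 'sleepy'] (min_width=11, slack=2)
Line 2: ['night', 'code'] (min_width=10, slack=3)
Line 3: ['pencil', 'spoon'] (min_width=12, slack=1)
Line 4: ['by', 'sweet'] (min_width=8, slack=5)
Line 5: ['language'] (min_width=8, slack=5)
Line 6: ['bedroom', 'give'] (min_width=12, slack=1)
Line 7: ['year', 'voice'] (min_width=10, slack=3)
Line 8: ['code', 'one', 'red'] (min_width=12, slack=1)
Line 9: ['deep', 'cheese'] (min_width=11, slack=2)
Line 10: ['heart'] (min_width=5, slack=8)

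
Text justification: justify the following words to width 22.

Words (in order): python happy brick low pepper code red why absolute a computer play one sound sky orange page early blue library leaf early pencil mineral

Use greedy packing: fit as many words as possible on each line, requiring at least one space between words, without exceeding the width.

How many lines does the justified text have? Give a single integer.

Answer: 7

Derivation:
Line 1: ['python', 'happy', 'brick', 'low'] (min_width=22, slack=0)
Line 2: ['pepper', 'code', 'red', 'why'] (min_width=19, slack=3)
Line 3: ['absolute', 'a', 'computer'] (min_width=19, slack=3)
Line 4: ['play', 'one', 'sound', 'sky'] (min_width=18, slack=4)
Line 5: ['orange', 'page', 'early', 'blue'] (min_width=22, slack=0)
Line 6: ['library', 'leaf', 'early'] (min_width=18, slack=4)
Line 7: ['pencil', 'mineral'] (min_width=14, slack=8)
Total lines: 7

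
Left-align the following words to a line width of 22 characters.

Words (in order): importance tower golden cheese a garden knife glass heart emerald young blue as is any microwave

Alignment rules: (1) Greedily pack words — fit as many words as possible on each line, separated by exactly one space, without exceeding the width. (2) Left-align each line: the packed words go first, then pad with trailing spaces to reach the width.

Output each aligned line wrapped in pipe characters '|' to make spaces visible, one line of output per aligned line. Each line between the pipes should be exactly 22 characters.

Answer: |importance tower      |
|golden cheese a garden|
|knife glass heart     |
|emerald young blue as |
|is any microwave      |

Derivation:
Line 1: ['importance', 'tower'] (min_width=16, slack=6)
Line 2: ['golden', 'cheese', 'a', 'garden'] (min_width=22, slack=0)
Line 3: ['knife', 'glass', 'heart'] (min_width=17, slack=5)
Line 4: ['emerald', 'young', 'blue', 'as'] (min_width=21, slack=1)
Line 5: ['is', 'any', 'microwave'] (min_width=16, slack=6)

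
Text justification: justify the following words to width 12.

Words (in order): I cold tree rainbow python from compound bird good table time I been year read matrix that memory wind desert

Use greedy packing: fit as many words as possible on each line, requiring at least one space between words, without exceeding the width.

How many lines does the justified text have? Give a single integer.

Answer: 10

Derivation:
Line 1: ['I', 'cold', 'tree'] (min_width=11, slack=1)
Line 2: ['rainbow'] (min_width=7, slack=5)
Line 3: ['python', 'from'] (min_width=11, slack=1)
Line 4: ['compound'] (min_width=8, slack=4)
Line 5: ['bird', 'good'] (min_width=9, slack=3)
Line 6: ['table', 'time', 'I'] (min_width=12, slack=0)
Line 7: ['been', 'year'] (min_width=9, slack=3)
Line 8: ['read', 'matrix'] (min_width=11, slack=1)
Line 9: ['that', 'memory'] (min_width=11, slack=1)
Line 10: ['wind', 'desert'] (min_width=11, slack=1)
Total lines: 10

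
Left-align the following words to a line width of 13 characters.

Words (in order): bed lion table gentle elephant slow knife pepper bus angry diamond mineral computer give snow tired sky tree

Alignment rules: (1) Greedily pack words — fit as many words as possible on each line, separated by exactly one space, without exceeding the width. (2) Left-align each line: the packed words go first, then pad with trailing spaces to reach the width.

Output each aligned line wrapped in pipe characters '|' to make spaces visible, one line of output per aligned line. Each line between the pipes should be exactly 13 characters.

Line 1: ['bed', 'lion'] (min_width=8, slack=5)
Line 2: ['table', 'gentle'] (min_width=12, slack=1)
Line 3: ['elephant', 'slow'] (min_width=13, slack=0)
Line 4: ['knife', 'pepper'] (min_width=12, slack=1)
Line 5: ['bus', 'angry'] (min_width=9, slack=4)
Line 6: ['diamond'] (min_width=7, slack=6)
Line 7: ['mineral'] (min_width=7, slack=6)
Line 8: ['computer', 'give'] (min_width=13, slack=0)
Line 9: ['snow', 'tired'] (min_width=10, slack=3)
Line 10: ['sky', 'tree'] (min_width=8, slack=5)

Answer: |bed lion     |
|table gentle |
|elephant slow|
|knife pepper |
|bus angry    |
|diamond      |
|mineral      |
|computer give|
|snow tired   |
|sky tree     |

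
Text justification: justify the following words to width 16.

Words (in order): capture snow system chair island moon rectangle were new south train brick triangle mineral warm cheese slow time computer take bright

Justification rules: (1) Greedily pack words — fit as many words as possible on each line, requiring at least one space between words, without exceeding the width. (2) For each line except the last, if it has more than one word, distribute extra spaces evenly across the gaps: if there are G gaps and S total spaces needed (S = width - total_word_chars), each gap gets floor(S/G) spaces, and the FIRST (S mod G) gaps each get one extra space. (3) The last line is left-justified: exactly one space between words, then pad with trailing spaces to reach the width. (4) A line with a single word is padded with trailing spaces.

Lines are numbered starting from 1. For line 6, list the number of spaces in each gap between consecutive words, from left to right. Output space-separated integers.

Answer: 3

Derivation:
Line 1: ['capture', 'snow'] (min_width=12, slack=4)
Line 2: ['system', 'chair'] (min_width=12, slack=4)
Line 3: ['island', 'moon'] (min_width=11, slack=5)
Line 4: ['rectangle', 'were'] (min_width=14, slack=2)
Line 5: ['new', 'south', 'train'] (min_width=15, slack=1)
Line 6: ['brick', 'triangle'] (min_width=14, slack=2)
Line 7: ['mineral', 'warm'] (min_width=12, slack=4)
Line 8: ['cheese', 'slow', 'time'] (min_width=16, slack=0)
Line 9: ['computer', 'take'] (min_width=13, slack=3)
Line 10: ['bright'] (min_width=6, slack=10)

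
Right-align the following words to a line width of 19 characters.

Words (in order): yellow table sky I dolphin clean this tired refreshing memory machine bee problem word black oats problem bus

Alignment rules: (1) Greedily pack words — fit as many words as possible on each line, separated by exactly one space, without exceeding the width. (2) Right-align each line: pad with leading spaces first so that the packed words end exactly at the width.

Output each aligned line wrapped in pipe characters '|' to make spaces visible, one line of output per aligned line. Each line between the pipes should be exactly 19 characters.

Answer: | yellow table sky I|
| dolphin clean this|
|   tired refreshing|
| memory machine bee|
| problem word black|
|   oats problem bus|

Derivation:
Line 1: ['yellow', 'table', 'sky', 'I'] (min_width=18, slack=1)
Line 2: ['dolphin', 'clean', 'this'] (min_width=18, slack=1)
Line 3: ['tired', 'refreshing'] (min_width=16, slack=3)
Line 4: ['memory', 'machine', 'bee'] (min_width=18, slack=1)
Line 5: ['problem', 'word', 'black'] (min_width=18, slack=1)
Line 6: ['oats', 'problem', 'bus'] (min_width=16, slack=3)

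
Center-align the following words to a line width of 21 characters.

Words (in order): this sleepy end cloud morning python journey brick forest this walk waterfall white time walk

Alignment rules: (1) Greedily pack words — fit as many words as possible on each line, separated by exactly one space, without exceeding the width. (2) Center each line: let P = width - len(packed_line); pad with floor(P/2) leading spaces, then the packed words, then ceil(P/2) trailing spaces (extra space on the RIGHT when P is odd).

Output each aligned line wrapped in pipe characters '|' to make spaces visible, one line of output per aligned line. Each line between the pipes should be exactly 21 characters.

Line 1: ['this', 'sleepy', 'end', 'cloud'] (min_width=21, slack=0)
Line 2: ['morning', 'python'] (min_width=14, slack=7)
Line 3: ['journey', 'brick', 'forest'] (min_width=20, slack=1)
Line 4: ['this', 'walk', 'waterfall'] (min_width=19, slack=2)
Line 5: ['white', 'time', 'walk'] (min_width=15, slack=6)

Answer: |this sleepy end cloud|
|   morning python    |
|journey brick forest |
| this walk waterfall |
|   white time walk   |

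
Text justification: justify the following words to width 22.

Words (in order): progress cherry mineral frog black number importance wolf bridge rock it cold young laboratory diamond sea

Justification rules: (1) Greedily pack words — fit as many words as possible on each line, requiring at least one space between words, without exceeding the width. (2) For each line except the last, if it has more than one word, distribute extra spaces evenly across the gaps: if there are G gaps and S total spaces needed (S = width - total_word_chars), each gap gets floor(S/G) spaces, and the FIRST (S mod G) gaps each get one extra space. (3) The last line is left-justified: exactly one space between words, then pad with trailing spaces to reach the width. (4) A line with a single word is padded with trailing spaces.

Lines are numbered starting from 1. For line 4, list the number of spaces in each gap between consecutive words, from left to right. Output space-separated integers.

Line 1: ['progress', 'cherry'] (min_width=15, slack=7)
Line 2: ['mineral', 'frog', 'black'] (min_width=18, slack=4)
Line 3: ['number', 'importance', 'wolf'] (min_width=22, slack=0)
Line 4: ['bridge', 'rock', 'it', 'cold'] (min_width=19, slack=3)
Line 5: ['young', 'laboratory'] (min_width=16, slack=6)
Line 6: ['diamond', 'sea'] (min_width=11, slack=11)

Answer: 2 2 2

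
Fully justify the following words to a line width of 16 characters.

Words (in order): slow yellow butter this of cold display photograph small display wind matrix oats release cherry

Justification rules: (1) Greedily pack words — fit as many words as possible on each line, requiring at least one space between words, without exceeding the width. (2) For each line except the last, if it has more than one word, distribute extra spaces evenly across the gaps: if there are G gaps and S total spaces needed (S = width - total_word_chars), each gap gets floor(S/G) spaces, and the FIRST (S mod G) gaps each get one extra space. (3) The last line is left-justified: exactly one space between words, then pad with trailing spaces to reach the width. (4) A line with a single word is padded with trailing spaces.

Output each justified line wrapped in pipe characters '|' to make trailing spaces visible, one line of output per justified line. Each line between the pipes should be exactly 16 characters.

Answer: |slow      yellow|
|butter  this  of|
|cold     display|
|photograph small|
|display     wind|
|matrix      oats|
|release cherry  |

Derivation:
Line 1: ['slow', 'yellow'] (min_width=11, slack=5)
Line 2: ['butter', 'this', 'of'] (min_width=14, slack=2)
Line 3: ['cold', 'display'] (min_width=12, slack=4)
Line 4: ['photograph', 'small'] (min_width=16, slack=0)
Line 5: ['display', 'wind'] (min_width=12, slack=4)
Line 6: ['matrix', 'oats'] (min_width=11, slack=5)
Line 7: ['release', 'cherry'] (min_width=14, slack=2)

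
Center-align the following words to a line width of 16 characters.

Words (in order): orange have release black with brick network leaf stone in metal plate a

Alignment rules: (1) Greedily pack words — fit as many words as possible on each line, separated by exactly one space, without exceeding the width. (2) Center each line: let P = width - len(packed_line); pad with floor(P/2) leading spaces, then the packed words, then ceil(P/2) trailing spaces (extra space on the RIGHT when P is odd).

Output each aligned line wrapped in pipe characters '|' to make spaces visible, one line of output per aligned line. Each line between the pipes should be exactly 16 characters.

Line 1: ['orange', 'have'] (min_width=11, slack=5)
Line 2: ['release', 'black'] (min_width=13, slack=3)
Line 3: ['with', 'brick'] (min_width=10, slack=6)
Line 4: ['network', 'leaf'] (min_width=12, slack=4)
Line 5: ['stone', 'in', 'metal'] (min_width=14, slack=2)
Line 6: ['plate', 'a'] (min_width=7, slack=9)

Answer: |  orange have   |
| release black  |
|   with brick   |
|  network leaf  |
| stone in metal |
|    plate a     |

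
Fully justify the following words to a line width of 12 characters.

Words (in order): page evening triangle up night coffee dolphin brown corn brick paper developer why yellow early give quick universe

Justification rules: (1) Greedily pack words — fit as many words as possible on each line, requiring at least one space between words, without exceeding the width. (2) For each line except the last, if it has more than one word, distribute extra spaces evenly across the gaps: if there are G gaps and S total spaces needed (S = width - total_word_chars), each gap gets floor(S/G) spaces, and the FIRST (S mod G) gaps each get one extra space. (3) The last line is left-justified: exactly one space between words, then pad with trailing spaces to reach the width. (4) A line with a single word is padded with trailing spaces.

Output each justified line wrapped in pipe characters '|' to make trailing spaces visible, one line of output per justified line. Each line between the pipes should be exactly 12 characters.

Answer: |page evening|
|triangle  up|
|night coffee|
|dolphin     |
|brown   corn|
|brick  paper|
|developer   |
|why   yellow|
|early   give|
|quick       |
|universe    |

Derivation:
Line 1: ['page', 'evening'] (min_width=12, slack=0)
Line 2: ['triangle', 'up'] (min_width=11, slack=1)
Line 3: ['night', 'coffee'] (min_width=12, slack=0)
Line 4: ['dolphin'] (min_width=7, slack=5)
Line 5: ['brown', 'corn'] (min_width=10, slack=2)
Line 6: ['brick', 'paper'] (min_width=11, slack=1)
Line 7: ['developer'] (min_width=9, slack=3)
Line 8: ['why', 'yellow'] (min_width=10, slack=2)
Line 9: ['early', 'give'] (min_width=10, slack=2)
Line 10: ['quick'] (min_width=5, slack=7)
Line 11: ['universe'] (min_width=8, slack=4)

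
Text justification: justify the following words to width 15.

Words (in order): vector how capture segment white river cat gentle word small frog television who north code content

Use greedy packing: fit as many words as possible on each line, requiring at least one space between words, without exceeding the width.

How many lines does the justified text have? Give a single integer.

Answer: 8

Derivation:
Line 1: ['vector', 'how'] (min_width=10, slack=5)
Line 2: ['capture', 'segment'] (min_width=15, slack=0)
Line 3: ['white', 'river', 'cat'] (min_width=15, slack=0)
Line 4: ['gentle', 'word'] (min_width=11, slack=4)
Line 5: ['small', 'frog'] (min_width=10, slack=5)
Line 6: ['television', 'who'] (min_width=14, slack=1)
Line 7: ['north', 'code'] (min_width=10, slack=5)
Line 8: ['content'] (min_width=7, slack=8)
Total lines: 8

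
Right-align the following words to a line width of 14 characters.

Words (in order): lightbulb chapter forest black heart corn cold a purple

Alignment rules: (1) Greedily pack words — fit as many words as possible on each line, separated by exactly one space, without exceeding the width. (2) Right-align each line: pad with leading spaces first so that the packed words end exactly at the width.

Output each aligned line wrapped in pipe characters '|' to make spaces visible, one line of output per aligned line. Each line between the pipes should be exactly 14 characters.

Answer: |     lightbulb|
|chapter forest|
|   black heart|
|   corn cold a|
|        purple|

Derivation:
Line 1: ['lightbulb'] (min_width=9, slack=5)
Line 2: ['chapter', 'forest'] (min_width=14, slack=0)
Line 3: ['black', 'heart'] (min_width=11, slack=3)
Line 4: ['corn', 'cold', 'a'] (min_width=11, slack=3)
Line 5: ['purple'] (min_width=6, slack=8)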